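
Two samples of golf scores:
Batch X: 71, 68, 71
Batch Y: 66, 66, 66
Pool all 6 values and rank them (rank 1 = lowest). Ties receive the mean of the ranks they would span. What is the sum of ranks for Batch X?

15

Sorted (ascending): 66, 66, 66, 68, 71, 71
The 3 values of 66 occupy positions 1–3 → average rank 2.
The 2 values of 71 occupy positions 5–6 → average rank (5+6)/2 = 5.5.
Batch X values → pooled ranks: 71→5.5, 68→4, 71→5.5
Rank sum = 5.5 + 4 + 5.5 = 15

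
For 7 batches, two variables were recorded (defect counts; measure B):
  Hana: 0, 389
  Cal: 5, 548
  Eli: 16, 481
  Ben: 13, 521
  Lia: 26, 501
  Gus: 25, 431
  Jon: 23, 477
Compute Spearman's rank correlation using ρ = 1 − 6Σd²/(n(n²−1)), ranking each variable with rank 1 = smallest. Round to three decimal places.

-0.036

Ranks of variable 1: 1, 2, 4, 3, 7, 6, 5
Ranks of variable 2: 1, 7, 4, 6, 5, 2, 3
d = r₁ − r₂: 0, -5, 0, -3, 2, 4, 2
d²: 0, 25, 0, 9, 4, 16, 4; Σd² = 58
ρ = 1 − 6·58/(7·48) = 1 − 348/336 = -0.036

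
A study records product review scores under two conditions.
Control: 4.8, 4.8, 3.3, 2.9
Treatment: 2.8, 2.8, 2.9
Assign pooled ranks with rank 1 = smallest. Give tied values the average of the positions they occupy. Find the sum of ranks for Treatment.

6.5

Sorted (ascending): 2.8, 2.8, 2.9, 2.9, 3.3, 4.8, 4.8
The 2 values of 2.8 occupy positions 1–2 → average rank (1+2)/2 = 1.5.
The 2 values of 2.9 occupy positions 3–4 → average rank (3+4)/2 = 3.5.
The 2 values of 4.8 occupy positions 6–7 → average rank (6+7)/2 = 6.5.
Treatment values → pooled ranks: 2.8→1.5, 2.8→1.5, 2.9→3.5
Rank sum = 1.5 + 1.5 + 3.5 = 6.5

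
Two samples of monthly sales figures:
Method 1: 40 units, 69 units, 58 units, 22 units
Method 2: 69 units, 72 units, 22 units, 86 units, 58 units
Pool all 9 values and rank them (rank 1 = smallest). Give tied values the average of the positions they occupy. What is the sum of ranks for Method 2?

Sorted (ascending): 22, 22, 40, 58, 58, 69, 69, 72, 86
The 2 values of 22 occupy positions 1–2 → average rank (1+2)/2 = 1.5.
The 2 values of 58 occupy positions 4–5 → average rank (4+5)/2 = 4.5.
The 2 values of 69 occupy positions 6–7 → average rank (6+7)/2 = 6.5.
Method 2 values → pooled ranks: 69→6.5, 72→8, 22→1.5, 86→9, 58→4.5
Rank sum = 6.5 + 8 + 1.5 + 9 + 4.5 = 29.5

29.5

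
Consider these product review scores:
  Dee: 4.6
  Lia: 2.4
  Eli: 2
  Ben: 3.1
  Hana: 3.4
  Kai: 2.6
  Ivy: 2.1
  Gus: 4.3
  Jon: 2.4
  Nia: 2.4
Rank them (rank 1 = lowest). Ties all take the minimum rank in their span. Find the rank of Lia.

3

Sorted (ascending): 2, 2.1, 2.4, 2.4, 2.4, 2.6, 3.1, 3.4, 4.3, 4.6
The 3 values of 2.4 occupy positions 3–5 → each gets rank 3.
Lia has value 2.4 → rank 3.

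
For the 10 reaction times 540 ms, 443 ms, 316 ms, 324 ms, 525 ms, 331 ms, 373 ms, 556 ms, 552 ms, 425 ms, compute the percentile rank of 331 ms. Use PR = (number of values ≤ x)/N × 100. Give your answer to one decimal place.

30.0

N = 10.
Strictly below 331: 2. Equal to 331: 1.
PR = 3/10 × 100 = 30.0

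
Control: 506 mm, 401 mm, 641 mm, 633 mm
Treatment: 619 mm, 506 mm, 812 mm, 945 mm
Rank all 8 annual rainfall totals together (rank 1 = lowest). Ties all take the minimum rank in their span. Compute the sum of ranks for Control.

14

Sorted (ascending): 401, 506, 506, 619, 633, 641, 812, 945
The 2 values of 506 occupy positions 2–3 → each gets rank 2.
Control values → pooled ranks: 506→2, 401→1, 641→6, 633→5
Rank sum = 2 + 1 + 6 + 5 = 14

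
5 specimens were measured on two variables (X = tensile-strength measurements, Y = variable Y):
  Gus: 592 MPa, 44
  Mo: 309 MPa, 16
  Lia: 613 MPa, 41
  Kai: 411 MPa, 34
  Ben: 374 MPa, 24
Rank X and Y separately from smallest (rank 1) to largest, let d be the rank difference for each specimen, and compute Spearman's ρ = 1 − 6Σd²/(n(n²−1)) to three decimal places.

0.900

Ranks of variable 1: 4, 1, 5, 3, 2
Ranks of variable 2: 5, 1, 4, 3, 2
d = r₁ − r₂: -1, 0, 1, 0, 0
d²: 1, 0, 1, 0, 0; Σd² = 2
ρ = 1 − 6·2/(5·24) = 1 − 12/120 = 0.900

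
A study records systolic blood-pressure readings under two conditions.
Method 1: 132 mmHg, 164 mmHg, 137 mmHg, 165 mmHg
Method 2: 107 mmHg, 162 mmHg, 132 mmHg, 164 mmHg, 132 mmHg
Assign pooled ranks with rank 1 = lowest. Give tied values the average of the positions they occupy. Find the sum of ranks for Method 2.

Sorted (ascending): 107, 132, 132, 132, 137, 162, 164, 164, 165
The 3 values of 132 occupy positions 2–4 → average rank 3.
The 2 values of 164 occupy positions 7–8 → average rank (7+8)/2 = 7.5.
Method 2 values → pooled ranks: 107→1, 162→6, 132→3, 164→7.5, 132→3
Rank sum = 1 + 6 + 3 + 7.5 + 3 = 20.5

20.5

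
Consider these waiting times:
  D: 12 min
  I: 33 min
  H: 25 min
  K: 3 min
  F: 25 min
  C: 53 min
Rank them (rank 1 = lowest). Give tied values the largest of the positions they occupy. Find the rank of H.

Sorted (ascending): 3, 12, 25, 25, 33, 53
The 2 values of 25 occupy positions 3–4 → each gets rank 4.
H has value 25 min → rank 4.

4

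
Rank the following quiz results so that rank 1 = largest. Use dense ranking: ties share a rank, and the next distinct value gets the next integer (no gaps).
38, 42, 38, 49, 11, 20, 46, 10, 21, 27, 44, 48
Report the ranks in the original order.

6, 5, 6, 1, 10, 9, 3, 11, 8, 7, 4, 2

Sorted (descending): 49, 48, 46, 44, 42, 38, 38, 27, 21, 20, 11, 10
The 2 values of 38 share dense rank 6.
Remaining distinct values take the next consecutive integers.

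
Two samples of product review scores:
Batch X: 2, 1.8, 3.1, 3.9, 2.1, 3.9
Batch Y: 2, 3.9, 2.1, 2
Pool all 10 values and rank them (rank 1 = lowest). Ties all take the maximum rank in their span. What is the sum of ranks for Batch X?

Sorted (ascending): 1.8, 2, 2, 2, 2.1, 2.1, 3.1, 3.9, 3.9, 3.9
The 3 values of 2 occupy positions 2–4 → each gets rank 4.
The 2 values of 2.1 occupy positions 5–6 → each gets rank 6.
The 3 values of 3.9 occupy positions 8–10 → each gets rank 10.
Batch X values → pooled ranks: 2→4, 1.8→1, 3.1→7, 3.9→10, 2.1→6, 3.9→10
Rank sum = 4 + 1 + 7 + 10 + 6 + 10 = 38

38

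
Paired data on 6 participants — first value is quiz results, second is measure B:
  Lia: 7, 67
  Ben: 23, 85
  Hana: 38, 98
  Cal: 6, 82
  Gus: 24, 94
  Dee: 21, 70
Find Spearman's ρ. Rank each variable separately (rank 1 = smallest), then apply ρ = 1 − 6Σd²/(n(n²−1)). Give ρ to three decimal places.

0.829

Ranks of variable 1: 2, 4, 6, 1, 5, 3
Ranks of variable 2: 1, 4, 6, 3, 5, 2
d = r₁ − r₂: 1, 0, 0, -2, 0, 1
d²: 1, 0, 0, 4, 0, 1; Σd² = 6
ρ = 1 − 6·6/(6·35) = 1 − 36/210 = 0.829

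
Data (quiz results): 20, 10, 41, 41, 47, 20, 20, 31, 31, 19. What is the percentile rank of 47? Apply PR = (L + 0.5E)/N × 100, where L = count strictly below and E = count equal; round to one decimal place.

N = 10.
Strictly below 47: 9. Equal to 47: 1.
PR = (9 + 0.5·1)/10 × 100 = 95.0

95.0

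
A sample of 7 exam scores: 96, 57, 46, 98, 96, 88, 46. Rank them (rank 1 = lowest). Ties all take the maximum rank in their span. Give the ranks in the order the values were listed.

Sorted (ascending): 46, 46, 57, 88, 96, 96, 98
The 2 values of 46 occupy positions 1–2 → each gets rank 2.
The 2 values of 96 occupy positions 5–6 → each gets rank 6.

6, 3, 2, 7, 6, 4, 2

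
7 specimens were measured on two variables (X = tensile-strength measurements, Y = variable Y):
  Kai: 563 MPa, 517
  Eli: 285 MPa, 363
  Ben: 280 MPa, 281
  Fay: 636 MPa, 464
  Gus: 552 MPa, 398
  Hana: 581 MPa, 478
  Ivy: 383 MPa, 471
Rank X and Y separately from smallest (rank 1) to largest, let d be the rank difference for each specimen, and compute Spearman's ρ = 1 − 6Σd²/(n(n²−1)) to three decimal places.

0.679

Ranks of variable 1: 5, 2, 1, 7, 4, 6, 3
Ranks of variable 2: 7, 2, 1, 4, 3, 6, 5
d = r₁ − r₂: -2, 0, 0, 3, 1, 0, -2
d²: 4, 0, 0, 9, 1, 0, 4; Σd² = 18
ρ = 1 − 6·18/(7·48) = 1 − 108/336 = 0.679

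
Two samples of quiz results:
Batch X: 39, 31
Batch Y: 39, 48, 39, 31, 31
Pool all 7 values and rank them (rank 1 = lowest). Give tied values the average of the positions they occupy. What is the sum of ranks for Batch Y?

21

Sorted (ascending): 31, 31, 31, 39, 39, 39, 48
The 3 values of 31 occupy positions 1–3 → average rank 2.
The 3 values of 39 occupy positions 4–6 → average rank 5.
Batch Y values → pooled ranks: 39→5, 48→7, 39→5, 31→2, 31→2
Rank sum = 5 + 7 + 5 + 2 + 2 = 21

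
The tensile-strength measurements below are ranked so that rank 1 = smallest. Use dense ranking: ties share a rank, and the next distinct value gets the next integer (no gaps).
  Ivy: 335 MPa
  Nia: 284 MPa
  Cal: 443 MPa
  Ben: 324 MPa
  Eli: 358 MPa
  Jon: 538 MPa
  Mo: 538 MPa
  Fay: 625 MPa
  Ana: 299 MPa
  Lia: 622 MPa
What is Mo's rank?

Sorted (ascending): 284, 299, 324, 335, 358, 443, 538, 538, 622, 625
The 2 values of 538 share dense rank 7.
Remaining distinct values take the next consecutive integers.
Mo has value 538 MPa → rank 7.

7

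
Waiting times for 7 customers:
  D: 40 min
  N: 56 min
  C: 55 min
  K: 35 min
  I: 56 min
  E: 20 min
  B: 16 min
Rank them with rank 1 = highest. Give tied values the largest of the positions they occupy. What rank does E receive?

6

Sorted (descending): 56, 56, 55, 40, 35, 20, 16
The 2 values of 56 occupy positions 1–2 → each gets rank 2.
E has value 20 min → rank 6.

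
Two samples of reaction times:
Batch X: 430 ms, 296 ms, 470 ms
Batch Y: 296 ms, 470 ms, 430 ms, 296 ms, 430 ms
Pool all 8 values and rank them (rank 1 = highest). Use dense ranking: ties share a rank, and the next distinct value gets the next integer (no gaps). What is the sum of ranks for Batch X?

Sorted (descending): 470, 470, 430, 430, 430, 296, 296, 296
The 2 values of 470 share dense rank 1.
The 3 values of 430 share dense rank 2.
The 3 values of 296 share dense rank 3.
Batch X values → pooled ranks: 430→2, 296→3, 470→1
Rank sum = 2 + 3 + 1 = 6

6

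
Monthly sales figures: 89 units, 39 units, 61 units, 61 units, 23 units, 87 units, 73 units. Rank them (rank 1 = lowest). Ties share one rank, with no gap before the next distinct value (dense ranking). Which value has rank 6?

Sorted (ascending): 23, 39, 61, 61, 73, 87, 89
The 2 values of 61 share dense rank 3.
Remaining distinct values take the next consecutive integers.
Rank 6 → value 89.

89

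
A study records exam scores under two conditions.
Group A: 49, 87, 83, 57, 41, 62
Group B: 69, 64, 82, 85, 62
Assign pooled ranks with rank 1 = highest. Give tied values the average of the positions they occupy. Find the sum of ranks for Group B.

Sorted (descending): 87, 85, 83, 82, 69, 64, 62, 62, 57, 49, 41
The 2 values of 62 occupy positions 7–8 → average rank (7+8)/2 = 7.5.
Group B values → pooled ranks: 69→5, 64→6, 82→4, 85→2, 62→7.5
Rank sum = 5 + 6 + 4 + 2 + 7.5 = 24.5

24.5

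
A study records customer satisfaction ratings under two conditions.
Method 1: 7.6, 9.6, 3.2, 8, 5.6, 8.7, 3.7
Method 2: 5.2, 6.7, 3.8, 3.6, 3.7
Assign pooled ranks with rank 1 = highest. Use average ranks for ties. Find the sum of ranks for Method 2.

40.5

Sorted (descending): 9.6, 8.7, 8, 7.6, 6.7, 5.6, 5.2, 3.8, 3.7, 3.7, 3.6, 3.2
The 2 values of 3.7 occupy positions 9–10 → average rank (9+10)/2 = 9.5.
Method 2 values → pooled ranks: 5.2→7, 6.7→5, 3.8→8, 3.6→11, 3.7→9.5
Rank sum = 7 + 5 + 8 + 11 + 9.5 = 40.5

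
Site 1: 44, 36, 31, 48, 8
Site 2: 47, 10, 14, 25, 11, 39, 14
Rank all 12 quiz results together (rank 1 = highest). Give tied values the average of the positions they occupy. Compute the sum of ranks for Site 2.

51

Sorted (descending): 48, 47, 44, 39, 36, 31, 25, 14, 14, 11, 10, 8
The 2 values of 14 occupy positions 8–9 → average rank (8+9)/2 = 8.5.
Site 2 values → pooled ranks: 47→2, 10→11, 14→8.5, 25→7, 11→10, 39→4, 14→8.5
Rank sum = 2 + 11 + 8.5 + 7 + 10 + 4 + 8.5 = 51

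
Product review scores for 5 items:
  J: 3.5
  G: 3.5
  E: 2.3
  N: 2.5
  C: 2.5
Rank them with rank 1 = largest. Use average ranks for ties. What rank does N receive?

3.5

Sorted (descending): 3.5, 3.5, 2.5, 2.5, 2.3
The 2 values of 3.5 occupy positions 1–2 → average rank (1+2)/2 = 1.5.
The 2 values of 2.5 occupy positions 3–4 → average rank (3+4)/2 = 3.5.
N has value 2.5 → rank 3.5.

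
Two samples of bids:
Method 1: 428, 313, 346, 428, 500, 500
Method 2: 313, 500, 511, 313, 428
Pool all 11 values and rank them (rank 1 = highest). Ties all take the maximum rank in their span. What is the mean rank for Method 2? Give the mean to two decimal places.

6.80

Sorted (descending): 511, 500, 500, 500, 428, 428, 428, 346, 313, 313, 313
The 3 values of 500 occupy positions 2–4 → each gets rank 4.
The 3 values of 428 occupy positions 5–7 → each gets rank 7.
The 3 values of 313 occupy positions 9–11 → each gets rank 11.
Method 2 values → pooled ranks: 313→11, 500→4, 511→1, 313→11, 428→7
Mean rank = (11 + 4 + 1 + 11 + 7) / 5 = 6.80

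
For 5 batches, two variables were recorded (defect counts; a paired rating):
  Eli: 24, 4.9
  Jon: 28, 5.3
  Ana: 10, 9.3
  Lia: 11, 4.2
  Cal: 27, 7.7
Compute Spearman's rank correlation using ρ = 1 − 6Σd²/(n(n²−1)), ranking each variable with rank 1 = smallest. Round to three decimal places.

-0.100

Ranks of variable 1: 3, 5, 1, 2, 4
Ranks of variable 2: 2, 3, 5, 1, 4
d = r₁ − r₂: 1, 2, -4, 1, 0
d²: 1, 4, 16, 1, 0; Σd² = 22
ρ = 1 − 6·22/(5·24) = 1 − 132/120 = -0.100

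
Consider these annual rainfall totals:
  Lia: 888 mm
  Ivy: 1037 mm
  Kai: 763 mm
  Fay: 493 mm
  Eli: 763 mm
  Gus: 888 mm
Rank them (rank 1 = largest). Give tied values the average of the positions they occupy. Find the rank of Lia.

Sorted (descending): 1037, 888, 888, 763, 763, 493
The 2 values of 888 occupy positions 2–3 → average rank (2+3)/2 = 2.5.
The 2 values of 763 occupy positions 4–5 → average rank (4+5)/2 = 4.5.
Lia has value 888 mm → rank 2.5.

2.5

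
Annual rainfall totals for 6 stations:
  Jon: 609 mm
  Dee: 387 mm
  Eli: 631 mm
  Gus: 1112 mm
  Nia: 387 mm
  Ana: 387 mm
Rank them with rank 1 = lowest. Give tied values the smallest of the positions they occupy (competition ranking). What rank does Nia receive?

1

Sorted (ascending): 387, 387, 387, 609, 631, 1112
The 3 values of 387 occupy positions 1–3 → each gets rank 1.
Nia has value 387 mm → rank 1.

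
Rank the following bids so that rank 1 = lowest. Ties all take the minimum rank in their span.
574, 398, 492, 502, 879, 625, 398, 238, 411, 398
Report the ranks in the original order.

8, 2, 6, 7, 10, 9, 2, 1, 5, 2

Sorted (ascending): 238, 398, 398, 398, 411, 492, 502, 574, 625, 879
The 3 values of 398 occupy positions 2–4 → each gets rank 2.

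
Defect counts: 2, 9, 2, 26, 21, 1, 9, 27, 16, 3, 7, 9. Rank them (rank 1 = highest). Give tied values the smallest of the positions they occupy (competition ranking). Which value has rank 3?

Sorted (descending): 27, 26, 21, 16, 9, 9, 9, 7, 3, 2, 2, 1
The 3 values of 9 occupy positions 5–7 → each gets rank 5.
The 2 values of 2 occupy positions 10–11 → each gets rank 10.
Rank 3 → value 21.

21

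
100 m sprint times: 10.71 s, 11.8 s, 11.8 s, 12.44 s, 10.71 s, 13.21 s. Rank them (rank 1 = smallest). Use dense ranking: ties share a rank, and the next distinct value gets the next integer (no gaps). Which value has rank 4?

Sorted (ascending): 10.71, 10.71, 11.8, 11.8, 12.44, 13.21
The 2 values of 10.71 share dense rank 1.
The 2 values of 11.8 share dense rank 2.
Remaining distinct values take the next consecutive integers.
Rank 4 → value 13.21.

13.21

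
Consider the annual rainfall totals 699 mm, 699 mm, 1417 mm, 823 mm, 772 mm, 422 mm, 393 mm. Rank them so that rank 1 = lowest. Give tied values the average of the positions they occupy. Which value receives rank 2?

Sorted (ascending): 393, 422, 699, 699, 772, 823, 1417
The 2 values of 699 occupy positions 3–4 → average rank (3+4)/2 = 3.5.
Rank 2 → value 422.

422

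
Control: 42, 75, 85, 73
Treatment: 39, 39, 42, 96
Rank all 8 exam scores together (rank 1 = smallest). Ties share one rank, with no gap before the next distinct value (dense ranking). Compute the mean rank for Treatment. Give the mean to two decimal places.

2.50

Sorted (ascending): 39, 39, 42, 42, 73, 75, 85, 96
The 2 values of 39 share dense rank 1.
The 2 values of 42 share dense rank 2.
Remaining distinct values take the next consecutive integers.
Treatment values → pooled ranks: 39→1, 39→1, 42→2, 96→6
Mean rank = (1 + 1 + 2 + 6) / 4 = 2.50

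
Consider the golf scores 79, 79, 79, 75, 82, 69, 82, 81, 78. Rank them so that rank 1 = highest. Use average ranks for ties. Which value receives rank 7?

78

Sorted (descending): 82, 82, 81, 79, 79, 79, 78, 75, 69
The 2 values of 82 occupy positions 1–2 → average rank (1+2)/2 = 1.5.
The 3 values of 79 occupy positions 4–6 → average rank 5.
Rank 7 → value 78.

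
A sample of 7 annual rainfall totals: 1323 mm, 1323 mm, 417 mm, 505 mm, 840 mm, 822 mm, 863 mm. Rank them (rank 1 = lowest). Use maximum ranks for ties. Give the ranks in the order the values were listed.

7, 7, 1, 2, 4, 3, 5

Sorted (ascending): 417, 505, 822, 840, 863, 1323, 1323
The 2 values of 1323 occupy positions 6–7 → each gets rank 7.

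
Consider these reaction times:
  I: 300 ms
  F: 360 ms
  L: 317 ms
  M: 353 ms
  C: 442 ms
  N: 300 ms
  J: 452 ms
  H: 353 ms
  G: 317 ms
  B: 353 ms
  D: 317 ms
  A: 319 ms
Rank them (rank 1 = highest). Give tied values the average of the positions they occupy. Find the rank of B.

5

Sorted (descending): 452, 442, 360, 353, 353, 353, 319, 317, 317, 317, 300, 300
The 3 values of 353 occupy positions 4–6 → average rank 5.
The 3 values of 317 occupy positions 8–10 → average rank 9.
The 2 values of 300 occupy positions 11–12 → average rank (11+12)/2 = 11.5.
B has value 353 ms → rank 5.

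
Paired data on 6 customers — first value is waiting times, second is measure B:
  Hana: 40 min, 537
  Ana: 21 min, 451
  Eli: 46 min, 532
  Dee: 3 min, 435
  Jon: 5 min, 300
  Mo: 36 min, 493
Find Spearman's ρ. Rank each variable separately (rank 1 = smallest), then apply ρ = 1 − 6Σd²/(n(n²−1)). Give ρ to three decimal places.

Ranks of variable 1: 5, 3, 6, 1, 2, 4
Ranks of variable 2: 6, 3, 5, 2, 1, 4
d = r₁ − r₂: -1, 0, 1, -1, 1, 0
d²: 1, 0, 1, 1, 1, 0; Σd² = 4
ρ = 1 − 6·4/(6·35) = 1 − 24/210 = 0.886

0.886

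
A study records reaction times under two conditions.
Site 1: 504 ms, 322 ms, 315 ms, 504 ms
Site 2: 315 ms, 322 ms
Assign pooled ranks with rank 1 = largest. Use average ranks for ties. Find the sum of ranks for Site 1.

Sorted (descending): 504, 504, 322, 322, 315, 315
The 2 values of 504 occupy positions 1–2 → average rank (1+2)/2 = 1.5.
The 2 values of 322 occupy positions 3–4 → average rank (3+4)/2 = 3.5.
The 2 values of 315 occupy positions 5–6 → average rank (5+6)/2 = 5.5.
Site 1 values → pooled ranks: 504→1.5, 322→3.5, 315→5.5, 504→1.5
Rank sum = 1.5 + 3.5 + 5.5 + 1.5 = 12

12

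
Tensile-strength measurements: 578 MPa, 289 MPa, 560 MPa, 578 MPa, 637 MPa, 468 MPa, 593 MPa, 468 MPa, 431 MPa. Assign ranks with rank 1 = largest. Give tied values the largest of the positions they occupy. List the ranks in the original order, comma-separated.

4, 9, 5, 4, 1, 7, 2, 7, 8

Sorted (descending): 637, 593, 578, 578, 560, 468, 468, 431, 289
The 2 values of 578 occupy positions 3–4 → each gets rank 4.
The 2 values of 468 occupy positions 6–7 → each gets rank 7.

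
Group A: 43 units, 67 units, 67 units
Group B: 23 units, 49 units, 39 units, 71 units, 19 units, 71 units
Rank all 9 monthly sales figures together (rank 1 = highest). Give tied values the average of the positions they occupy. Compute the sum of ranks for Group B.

32

Sorted (descending): 71, 71, 67, 67, 49, 43, 39, 23, 19
The 2 values of 71 occupy positions 1–2 → average rank (1+2)/2 = 1.5.
The 2 values of 67 occupy positions 3–4 → average rank (3+4)/2 = 3.5.
Group B values → pooled ranks: 23→8, 49→5, 39→7, 71→1.5, 19→9, 71→1.5
Rank sum = 8 + 5 + 7 + 1.5 + 9 + 1.5 = 32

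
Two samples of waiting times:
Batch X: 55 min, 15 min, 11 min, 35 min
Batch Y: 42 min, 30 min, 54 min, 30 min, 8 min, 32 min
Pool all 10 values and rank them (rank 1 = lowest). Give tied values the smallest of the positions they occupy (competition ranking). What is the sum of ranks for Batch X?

22

Sorted (ascending): 8, 11, 15, 30, 30, 32, 35, 42, 54, 55
The 2 values of 30 occupy positions 4–5 → each gets rank 4.
Batch X values → pooled ranks: 55→10, 15→3, 11→2, 35→7
Rank sum = 10 + 3 + 2 + 7 = 22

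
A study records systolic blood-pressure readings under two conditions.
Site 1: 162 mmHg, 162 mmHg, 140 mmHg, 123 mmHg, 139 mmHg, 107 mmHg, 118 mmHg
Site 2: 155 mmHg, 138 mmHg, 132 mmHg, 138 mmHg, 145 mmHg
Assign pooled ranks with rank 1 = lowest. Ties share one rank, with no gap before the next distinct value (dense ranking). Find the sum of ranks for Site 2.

31

Sorted (ascending): 107, 118, 123, 132, 138, 138, 139, 140, 145, 155, 162, 162
The 2 values of 138 share dense rank 5.
The 2 values of 162 share dense rank 10.
Remaining distinct values take the next consecutive integers.
Site 2 values → pooled ranks: 155→9, 138→5, 132→4, 138→5, 145→8
Rank sum = 9 + 5 + 4 + 5 + 8 = 31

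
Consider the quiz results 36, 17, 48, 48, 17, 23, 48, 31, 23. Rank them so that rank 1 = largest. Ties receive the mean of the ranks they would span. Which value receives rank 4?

Sorted (descending): 48, 48, 48, 36, 31, 23, 23, 17, 17
The 3 values of 48 occupy positions 1–3 → average rank 2.
The 2 values of 23 occupy positions 6–7 → average rank (6+7)/2 = 6.5.
The 2 values of 17 occupy positions 8–9 → average rank (8+9)/2 = 8.5.
Rank 4 → value 36.

36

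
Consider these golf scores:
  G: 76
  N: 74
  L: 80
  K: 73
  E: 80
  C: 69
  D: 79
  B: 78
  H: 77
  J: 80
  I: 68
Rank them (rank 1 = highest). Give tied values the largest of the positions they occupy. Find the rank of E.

Sorted (descending): 80, 80, 80, 79, 78, 77, 76, 74, 73, 69, 68
The 3 values of 80 occupy positions 1–3 → each gets rank 3.
E has value 80 → rank 3.

3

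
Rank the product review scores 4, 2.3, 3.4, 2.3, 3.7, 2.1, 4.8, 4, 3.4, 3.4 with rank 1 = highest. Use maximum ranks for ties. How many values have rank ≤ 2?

1

Sorted (descending): 4.8, 4, 4, 3.7, 3.4, 3.4, 3.4, 2.3, 2.3, 2.1
The 2 values of 4 occupy positions 2–3 → each gets rank 3.
The 3 values of 3.4 occupy positions 5–7 → each gets rank 7.
The 2 values of 2.3 occupy positions 8–9 → each gets rank 9.
Ranks ≤ 2: {1} → 1 value.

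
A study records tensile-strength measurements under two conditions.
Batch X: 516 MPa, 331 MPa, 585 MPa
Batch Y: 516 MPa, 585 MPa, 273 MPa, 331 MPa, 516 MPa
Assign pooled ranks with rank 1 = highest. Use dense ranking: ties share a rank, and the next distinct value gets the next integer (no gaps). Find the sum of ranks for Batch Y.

12

Sorted (descending): 585, 585, 516, 516, 516, 331, 331, 273
The 2 values of 585 share dense rank 1.
The 3 values of 516 share dense rank 2.
The 2 values of 331 share dense rank 3.
Remaining distinct values take the next consecutive integers.
Batch Y values → pooled ranks: 516→2, 585→1, 273→4, 331→3, 516→2
Rank sum = 2 + 1 + 4 + 3 + 2 = 12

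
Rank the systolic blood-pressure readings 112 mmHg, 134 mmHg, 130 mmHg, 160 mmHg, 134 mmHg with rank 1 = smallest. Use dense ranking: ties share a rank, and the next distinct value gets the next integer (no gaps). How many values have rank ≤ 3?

Sorted (ascending): 112, 130, 134, 134, 160
The 2 values of 134 share dense rank 3.
Remaining distinct values take the next consecutive integers.
Ranks ≤ 3: {1, 2, 3, 3} → 4 values.

4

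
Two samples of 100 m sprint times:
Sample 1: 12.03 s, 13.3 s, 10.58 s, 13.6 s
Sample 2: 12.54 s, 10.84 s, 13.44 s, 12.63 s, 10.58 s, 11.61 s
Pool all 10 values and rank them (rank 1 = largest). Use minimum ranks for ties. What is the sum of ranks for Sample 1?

Sorted (descending): 13.6, 13.44, 13.3, 12.63, 12.54, 12.03, 11.61, 10.84, 10.58, 10.58
The 2 values of 10.58 occupy positions 9–10 → each gets rank 9.
Sample 1 values → pooled ranks: 12.03→6, 13.3→3, 10.58→9, 13.6→1
Rank sum = 6 + 3 + 9 + 1 = 19

19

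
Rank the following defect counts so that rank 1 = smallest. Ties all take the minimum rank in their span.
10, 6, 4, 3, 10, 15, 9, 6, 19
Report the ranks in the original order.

Sorted (ascending): 3, 4, 6, 6, 9, 10, 10, 15, 19
The 2 values of 6 occupy positions 3–4 → each gets rank 3.
The 2 values of 10 occupy positions 6–7 → each gets rank 6.

6, 3, 2, 1, 6, 8, 5, 3, 9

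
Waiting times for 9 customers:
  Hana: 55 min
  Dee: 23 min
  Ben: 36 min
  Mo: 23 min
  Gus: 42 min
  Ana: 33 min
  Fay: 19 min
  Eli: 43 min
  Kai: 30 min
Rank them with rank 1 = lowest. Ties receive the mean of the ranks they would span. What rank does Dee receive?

Sorted (ascending): 19, 23, 23, 30, 33, 36, 42, 43, 55
The 2 values of 23 occupy positions 2–3 → average rank (2+3)/2 = 2.5.
Dee has value 23 min → rank 2.5.

2.5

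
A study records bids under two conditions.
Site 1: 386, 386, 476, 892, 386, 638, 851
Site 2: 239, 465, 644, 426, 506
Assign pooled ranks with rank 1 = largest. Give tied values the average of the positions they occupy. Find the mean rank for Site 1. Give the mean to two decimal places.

6.14

Sorted (descending): 892, 851, 644, 638, 506, 476, 465, 426, 386, 386, 386, 239
The 3 values of 386 occupy positions 9–11 → average rank 10.
Site 1 values → pooled ranks: 386→10, 386→10, 476→6, 892→1, 386→10, 638→4, 851→2
Mean rank = (10 + 10 + 6 + 1 + 10 + 4 + 2) / 7 = 6.14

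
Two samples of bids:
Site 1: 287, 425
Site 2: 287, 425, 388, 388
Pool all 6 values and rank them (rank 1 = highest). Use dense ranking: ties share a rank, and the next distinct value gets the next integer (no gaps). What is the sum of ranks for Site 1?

4

Sorted (descending): 425, 425, 388, 388, 287, 287
The 2 values of 425 share dense rank 1.
The 2 values of 388 share dense rank 2.
The 2 values of 287 share dense rank 3.
Site 1 values → pooled ranks: 287→3, 425→1
Rank sum = 3 + 1 = 4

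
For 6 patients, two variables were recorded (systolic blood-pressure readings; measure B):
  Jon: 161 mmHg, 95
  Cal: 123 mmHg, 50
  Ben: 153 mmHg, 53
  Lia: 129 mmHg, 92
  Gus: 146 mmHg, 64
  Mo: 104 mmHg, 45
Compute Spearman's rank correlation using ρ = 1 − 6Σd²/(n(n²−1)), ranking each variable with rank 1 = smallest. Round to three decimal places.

Ranks of variable 1: 6, 2, 5, 3, 4, 1
Ranks of variable 2: 6, 2, 3, 5, 4, 1
d = r₁ − r₂: 0, 0, 2, -2, 0, 0
d²: 0, 0, 4, 4, 0, 0; Σd² = 8
ρ = 1 − 6·8/(6·35) = 1 − 48/210 = 0.771

0.771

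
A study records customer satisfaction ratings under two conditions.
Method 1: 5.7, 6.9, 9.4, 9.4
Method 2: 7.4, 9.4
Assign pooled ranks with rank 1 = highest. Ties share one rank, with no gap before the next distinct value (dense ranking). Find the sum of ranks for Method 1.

9

Sorted (descending): 9.4, 9.4, 9.4, 7.4, 6.9, 5.7
The 3 values of 9.4 share dense rank 1.
Remaining distinct values take the next consecutive integers.
Method 1 values → pooled ranks: 5.7→4, 6.9→3, 9.4→1, 9.4→1
Rank sum = 4 + 3 + 1 + 1 = 9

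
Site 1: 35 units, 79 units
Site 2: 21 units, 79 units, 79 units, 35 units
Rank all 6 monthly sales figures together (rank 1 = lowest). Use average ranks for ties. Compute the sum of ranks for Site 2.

Sorted (ascending): 21, 35, 35, 79, 79, 79
The 2 values of 35 occupy positions 2–3 → average rank (2+3)/2 = 2.5.
The 3 values of 79 occupy positions 4–6 → average rank 5.
Site 2 values → pooled ranks: 21→1, 79→5, 79→5, 35→2.5
Rank sum = 1 + 5 + 5 + 2.5 = 13.5

13.5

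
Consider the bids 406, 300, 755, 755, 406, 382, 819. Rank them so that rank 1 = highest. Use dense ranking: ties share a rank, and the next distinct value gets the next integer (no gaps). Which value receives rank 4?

382

Sorted (descending): 819, 755, 755, 406, 406, 382, 300
The 2 values of 755 share dense rank 2.
The 2 values of 406 share dense rank 3.
Remaining distinct values take the next consecutive integers.
Rank 4 → value 382.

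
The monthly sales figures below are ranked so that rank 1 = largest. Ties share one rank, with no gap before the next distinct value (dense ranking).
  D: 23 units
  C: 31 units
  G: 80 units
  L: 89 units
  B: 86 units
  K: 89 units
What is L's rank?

Sorted (descending): 89, 89, 86, 80, 31, 23
The 2 values of 89 share dense rank 1.
Remaining distinct values take the next consecutive integers.
L has value 89 units → rank 1.

1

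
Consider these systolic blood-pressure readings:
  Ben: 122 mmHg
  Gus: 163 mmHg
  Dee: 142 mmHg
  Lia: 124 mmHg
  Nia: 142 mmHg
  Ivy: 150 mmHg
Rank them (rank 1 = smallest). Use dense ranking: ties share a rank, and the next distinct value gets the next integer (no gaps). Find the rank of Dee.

Sorted (ascending): 122, 124, 142, 142, 150, 163
The 2 values of 142 share dense rank 3.
Remaining distinct values take the next consecutive integers.
Dee has value 142 mmHg → rank 3.

3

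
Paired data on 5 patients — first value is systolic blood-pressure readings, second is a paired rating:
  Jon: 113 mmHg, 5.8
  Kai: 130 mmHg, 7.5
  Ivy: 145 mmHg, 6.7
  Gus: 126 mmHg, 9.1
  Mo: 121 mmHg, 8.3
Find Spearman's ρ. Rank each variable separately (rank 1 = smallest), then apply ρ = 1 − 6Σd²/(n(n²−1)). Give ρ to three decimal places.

0.100

Ranks of variable 1: 1, 4, 5, 3, 2
Ranks of variable 2: 1, 3, 2, 5, 4
d = r₁ − r₂: 0, 1, 3, -2, -2
d²: 0, 1, 9, 4, 4; Σd² = 18
ρ = 1 − 6·18/(5·24) = 1 − 108/120 = 0.100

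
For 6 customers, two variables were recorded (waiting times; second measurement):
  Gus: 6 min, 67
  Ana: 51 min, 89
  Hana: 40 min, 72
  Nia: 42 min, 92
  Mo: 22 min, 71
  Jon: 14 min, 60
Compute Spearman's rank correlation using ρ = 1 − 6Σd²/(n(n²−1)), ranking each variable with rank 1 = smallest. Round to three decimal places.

0.886

Ranks of variable 1: 1, 6, 4, 5, 3, 2
Ranks of variable 2: 2, 5, 4, 6, 3, 1
d = r₁ − r₂: -1, 1, 0, -1, 0, 1
d²: 1, 1, 0, 1, 0, 1; Σd² = 4
ρ = 1 − 6·4/(6·35) = 1 − 24/210 = 0.886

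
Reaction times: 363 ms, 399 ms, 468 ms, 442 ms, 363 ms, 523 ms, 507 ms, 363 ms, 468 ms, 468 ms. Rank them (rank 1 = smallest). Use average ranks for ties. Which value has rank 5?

442

Sorted (ascending): 363, 363, 363, 399, 442, 468, 468, 468, 507, 523
The 3 values of 363 occupy positions 1–3 → average rank 2.
The 3 values of 468 occupy positions 6–8 → average rank 7.
Rank 5 → value 442.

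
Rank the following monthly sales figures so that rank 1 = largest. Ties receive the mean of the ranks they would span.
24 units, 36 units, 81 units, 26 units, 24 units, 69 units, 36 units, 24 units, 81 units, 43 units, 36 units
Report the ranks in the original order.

10, 6, 1.5, 8, 10, 3, 6, 10, 1.5, 4, 6

Sorted (descending): 81, 81, 69, 43, 36, 36, 36, 26, 24, 24, 24
The 2 values of 81 occupy positions 1–2 → average rank (1+2)/2 = 1.5.
The 3 values of 36 occupy positions 5–7 → average rank 6.
The 3 values of 24 occupy positions 9–11 → average rank 10.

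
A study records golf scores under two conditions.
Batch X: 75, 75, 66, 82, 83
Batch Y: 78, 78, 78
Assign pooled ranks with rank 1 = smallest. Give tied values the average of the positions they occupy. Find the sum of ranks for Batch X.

Sorted (ascending): 66, 75, 75, 78, 78, 78, 82, 83
The 2 values of 75 occupy positions 2–3 → average rank (2+3)/2 = 2.5.
The 3 values of 78 occupy positions 4–6 → average rank 5.
Batch X values → pooled ranks: 75→2.5, 75→2.5, 66→1, 82→7, 83→8
Rank sum = 2.5 + 2.5 + 1 + 7 + 8 = 21

21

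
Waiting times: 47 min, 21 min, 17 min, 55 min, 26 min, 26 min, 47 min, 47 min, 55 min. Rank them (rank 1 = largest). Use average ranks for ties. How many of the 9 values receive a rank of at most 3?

2

Sorted (descending): 55, 55, 47, 47, 47, 26, 26, 21, 17
The 2 values of 55 occupy positions 1–2 → average rank (1+2)/2 = 1.5.
The 3 values of 47 occupy positions 3–5 → average rank 4.
The 2 values of 26 occupy positions 6–7 → average rank (6+7)/2 = 6.5.
Ranks ≤ 3: {1.5, 1.5} → 2 values.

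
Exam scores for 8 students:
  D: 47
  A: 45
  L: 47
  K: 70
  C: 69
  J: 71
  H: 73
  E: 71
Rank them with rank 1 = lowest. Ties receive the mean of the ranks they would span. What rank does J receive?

6.5

Sorted (ascending): 45, 47, 47, 69, 70, 71, 71, 73
The 2 values of 47 occupy positions 2–3 → average rank (2+3)/2 = 2.5.
The 2 values of 71 occupy positions 6–7 → average rank (6+7)/2 = 6.5.
J has value 71 → rank 6.5.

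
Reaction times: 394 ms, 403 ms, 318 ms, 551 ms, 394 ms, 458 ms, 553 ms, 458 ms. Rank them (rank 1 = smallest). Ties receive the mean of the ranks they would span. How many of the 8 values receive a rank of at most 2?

Sorted (ascending): 318, 394, 394, 403, 458, 458, 551, 553
The 2 values of 394 occupy positions 2–3 → average rank (2+3)/2 = 2.5.
The 2 values of 458 occupy positions 5–6 → average rank (5+6)/2 = 5.5.
Ranks ≤ 2: {1} → 1 value.

1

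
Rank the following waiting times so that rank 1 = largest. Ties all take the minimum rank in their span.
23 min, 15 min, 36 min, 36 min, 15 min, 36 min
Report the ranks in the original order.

Sorted (descending): 36, 36, 36, 23, 15, 15
The 3 values of 36 occupy positions 1–3 → each gets rank 1.
The 2 values of 15 occupy positions 5–6 → each gets rank 5.

4, 5, 1, 1, 5, 1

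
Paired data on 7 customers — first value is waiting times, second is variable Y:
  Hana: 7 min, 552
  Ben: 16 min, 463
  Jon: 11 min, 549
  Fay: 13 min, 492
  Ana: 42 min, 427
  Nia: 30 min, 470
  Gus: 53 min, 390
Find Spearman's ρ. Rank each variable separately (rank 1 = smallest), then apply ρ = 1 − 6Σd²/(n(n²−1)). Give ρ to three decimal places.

Ranks of variable 1: 1, 4, 2, 3, 6, 5, 7
Ranks of variable 2: 7, 3, 6, 5, 2, 4, 1
d = r₁ − r₂: -6, 1, -4, -2, 4, 1, 6
d²: 36, 1, 16, 4, 16, 1, 36; Σd² = 110
ρ = 1 − 6·110/(7·48) = 1 − 660/336 = -0.964

-0.964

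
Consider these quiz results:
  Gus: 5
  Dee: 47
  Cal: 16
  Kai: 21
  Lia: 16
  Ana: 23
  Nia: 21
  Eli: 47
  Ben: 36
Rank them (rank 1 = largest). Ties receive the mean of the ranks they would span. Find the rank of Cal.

Sorted (descending): 47, 47, 36, 23, 21, 21, 16, 16, 5
The 2 values of 47 occupy positions 1–2 → average rank (1+2)/2 = 1.5.
The 2 values of 21 occupy positions 5–6 → average rank (5+6)/2 = 5.5.
The 2 values of 16 occupy positions 7–8 → average rank (7+8)/2 = 7.5.
Cal has value 16 → rank 7.5.

7.5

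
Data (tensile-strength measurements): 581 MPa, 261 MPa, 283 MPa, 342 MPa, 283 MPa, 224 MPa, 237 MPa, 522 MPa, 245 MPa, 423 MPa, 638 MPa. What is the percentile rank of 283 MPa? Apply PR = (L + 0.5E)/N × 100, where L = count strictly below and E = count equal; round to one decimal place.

N = 11.
Strictly below 283: 4. Equal to 283: 2.
PR = (4 + 0.5·2)/11 × 100 = 45.5

45.5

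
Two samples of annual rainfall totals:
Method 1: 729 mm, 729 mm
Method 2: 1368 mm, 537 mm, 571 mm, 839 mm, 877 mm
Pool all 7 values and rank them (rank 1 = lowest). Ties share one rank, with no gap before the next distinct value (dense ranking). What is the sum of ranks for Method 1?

Sorted (ascending): 537, 571, 729, 729, 839, 877, 1368
The 2 values of 729 share dense rank 3.
Remaining distinct values take the next consecutive integers.
Method 1 values → pooled ranks: 729→3, 729→3
Rank sum = 3 + 3 = 6

6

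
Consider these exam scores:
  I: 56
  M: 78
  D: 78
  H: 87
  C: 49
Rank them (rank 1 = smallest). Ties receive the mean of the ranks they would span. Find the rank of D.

3.5

Sorted (ascending): 49, 56, 78, 78, 87
The 2 values of 78 occupy positions 3–4 → average rank (3+4)/2 = 3.5.
D has value 78 → rank 3.5.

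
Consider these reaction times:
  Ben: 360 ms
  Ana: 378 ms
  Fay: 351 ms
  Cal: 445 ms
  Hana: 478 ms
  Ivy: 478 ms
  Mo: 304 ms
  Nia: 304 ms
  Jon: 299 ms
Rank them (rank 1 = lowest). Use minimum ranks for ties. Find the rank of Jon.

1

Sorted (ascending): 299, 304, 304, 351, 360, 378, 445, 478, 478
The 2 values of 304 occupy positions 2–3 → each gets rank 2.
The 2 values of 478 occupy positions 8–9 → each gets rank 8.
Jon has value 299 ms → rank 1.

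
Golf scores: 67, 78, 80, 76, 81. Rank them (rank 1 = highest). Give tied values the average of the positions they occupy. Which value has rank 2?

Sorted (descending): 81, 80, 78, 76, 67
No ties — each value takes its position as its rank.
Rank 2 → value 80.

80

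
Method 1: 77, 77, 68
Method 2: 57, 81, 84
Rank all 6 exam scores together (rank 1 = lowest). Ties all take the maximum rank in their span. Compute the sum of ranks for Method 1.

10

Sorted (ascending): 57, 68, 77, 77, 81, 84
The 2 values of 77 occupy positions 3–4 → each gets rank 4.
Method 1 values → pooled ranks: 77→4, 77→4, 68→2
Rank sum = 4 + 4 + 2 = 10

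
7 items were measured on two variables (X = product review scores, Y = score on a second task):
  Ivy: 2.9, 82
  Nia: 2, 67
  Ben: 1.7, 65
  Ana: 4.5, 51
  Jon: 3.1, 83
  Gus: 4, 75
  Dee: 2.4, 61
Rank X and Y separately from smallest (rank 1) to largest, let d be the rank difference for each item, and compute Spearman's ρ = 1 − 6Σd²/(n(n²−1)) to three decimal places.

0.036

Ranks of variable 1: 4, 2, 1, 7, 5, 6, 3
Ranks of variable 2: 6, 4, 3, 1, 7, 5, 2
d = r₁ − r₂: -2, -2, -2, 6, -2, 1, 1
d²: 4, 4, 4, 36, 4, 1, 1; Σd² = 54
ρ = 1 − 6·54/(7·48) = 1 − 324/336 = 0.036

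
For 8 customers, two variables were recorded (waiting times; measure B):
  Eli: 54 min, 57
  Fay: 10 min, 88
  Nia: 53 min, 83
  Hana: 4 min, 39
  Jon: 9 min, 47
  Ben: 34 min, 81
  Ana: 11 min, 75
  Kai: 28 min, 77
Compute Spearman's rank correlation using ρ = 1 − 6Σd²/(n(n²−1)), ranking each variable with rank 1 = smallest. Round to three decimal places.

Ranks of variable 1: 8, 3, 7, 1, 2, 6, 4, 5
Ranks of variable 2: 3, 8, 7, 1, 2, 6, 4, 5
d = r₁ − r₂: 5, -5, 0, 0, 0, 0, 0, 0
d²: 25, 25, 0, 0, 0, 0, 0, 0; Σd² = 50
ρ = 1 − 6·50/(8·63) = 1 − 300/504 = 0.405

0.405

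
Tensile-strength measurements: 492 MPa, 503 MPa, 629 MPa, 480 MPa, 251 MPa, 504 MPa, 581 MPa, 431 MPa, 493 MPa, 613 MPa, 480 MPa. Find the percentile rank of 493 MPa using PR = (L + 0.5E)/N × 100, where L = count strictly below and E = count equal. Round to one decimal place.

50.0

N = 11.
Strictly below 493: 5. Equal to 493: 1.
PR = (5 + 0.5·1)/11 × 100 = 50.0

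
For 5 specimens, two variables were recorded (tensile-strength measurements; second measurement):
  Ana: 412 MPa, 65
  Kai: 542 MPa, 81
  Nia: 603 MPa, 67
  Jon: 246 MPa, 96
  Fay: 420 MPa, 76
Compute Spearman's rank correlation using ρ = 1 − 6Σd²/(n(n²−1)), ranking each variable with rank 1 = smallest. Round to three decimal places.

-0.300

Ranks of variable 1: 2, 4, 5, 1, 3
Ranks of variable 2: 1, 4, 2, 5, 3
d = r₁ − r₂: 1, 0, 3, -4, 0
d²: 1, 0, 9, 16, 0; Σd² = 26
ρ = 1 − 6·26/(5·24) = 1 − 156/120 = -0.300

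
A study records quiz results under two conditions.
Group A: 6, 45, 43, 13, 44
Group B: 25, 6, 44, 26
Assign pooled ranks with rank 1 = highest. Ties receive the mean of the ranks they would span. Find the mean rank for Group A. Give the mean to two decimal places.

4.60

Sorted (descending): 45, 44, 44, 43, 26, 25, 13, 6, 6
The 2 values of 44 occupy positions 2–3 → average rank (2+3)/2 = 2.5.
The 2 values of 6 occupy positions 8–9 → average rank (8+9)/2 = 8.5.
Group A values → pooled ranks: 6→8.5, 45→1, 43→4, 13→7, 44→2.5
Mean rank = (8.5 + 1 + 4 + 7 + 2.5) / 5 = 4.60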